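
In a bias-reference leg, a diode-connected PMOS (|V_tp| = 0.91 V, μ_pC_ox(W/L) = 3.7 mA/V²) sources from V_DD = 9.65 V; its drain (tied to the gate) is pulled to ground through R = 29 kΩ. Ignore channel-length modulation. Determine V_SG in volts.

V_SG = 1.30 V

With gate tied to drain, V_SG = V_SD ≥ V_SG − |V_tp|, so the device is in saturation.
KCL at the drain: ½ k_p (V_SG − |V_tp|)² = (V_DD − V_SG)/R.
Let x = V_SG − 0.91. Then 53.7 x² + x − 8.74 = 0, giving x = 0.394 V (positive root), so V_SG = 1.3 V.
I_D = (V_DD − V_SG)/R = (9.65 − 1.3) / 29 = 0.288 mA.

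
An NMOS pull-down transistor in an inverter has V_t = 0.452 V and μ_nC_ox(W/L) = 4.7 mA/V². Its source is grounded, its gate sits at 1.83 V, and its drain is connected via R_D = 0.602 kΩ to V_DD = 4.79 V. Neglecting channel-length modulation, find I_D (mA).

I_D = 4.46 mA

V_GS = V_G = 1.83 V, so V_ov = 1.83 − 0.452 = 1.38 V.
Assume saturation: I_D = ½ k_n V_ov² = 0.5 × 4.7 × 1.38² = 4.46 mA, giving V_DS = V_DD − I_D R_D = 4.79 − 4.46 × 0.602 = 2.1 V.
V_DS = 2.1 V ≥ V_ov = 1.38 V, confirming saturation.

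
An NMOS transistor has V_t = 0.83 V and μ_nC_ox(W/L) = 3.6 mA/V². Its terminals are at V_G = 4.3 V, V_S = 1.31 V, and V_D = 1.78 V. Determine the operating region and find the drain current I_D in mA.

Triode; I_D = 3.26 mA

V_GS = V_G − V_S = 4.3 − 1.31 = 2.99 V; V_DS = V_D − V_S = 1.78 − 1.31 = 0.47 V.
V_ov = V_GS − V_t = 2.99 − 0.83 = 2.16 V.
Since V_DS = 0.47 V < V_ov = 2.16 V, the device is in the triode region.
I_D = k_n [V_ov · V_DS − ½ V_DS²] = 3.6 × [2.16 × 0.47 − 0.5 × 0.47²] = 3.26 mA.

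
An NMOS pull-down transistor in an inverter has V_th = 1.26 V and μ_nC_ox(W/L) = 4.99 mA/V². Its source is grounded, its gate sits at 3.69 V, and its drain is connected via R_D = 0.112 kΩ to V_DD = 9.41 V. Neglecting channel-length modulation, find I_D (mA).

I_D = 14.7 mA

V_GS = V_G = 3.69 V, so V_ov = 3.69 − 1.26 = 2.43 V.
Assume saturation: I_D = ½ k_n V_ov² = 0.5 × 4.99 × 2.43² = 14.7 mA, giving V_DS = V_DD − I_D R_D = 9.41 − 14.7 × 0.112 = 7.76 V.
V_DS = 7.76 V ≥ V_ov = 2.43 V, confirming saturation.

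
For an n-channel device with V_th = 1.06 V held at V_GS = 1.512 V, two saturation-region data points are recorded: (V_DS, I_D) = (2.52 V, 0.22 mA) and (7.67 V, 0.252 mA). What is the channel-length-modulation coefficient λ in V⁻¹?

With V_GS fixed, I_D ∝ (1 + λ V_DS) in saturation, so I_D2/I_D1 = (1 + λ V_DS2)/(1 + λ V_DS1).
0.252/0.22 = 1.145 = (1 + 7.67 λ)/(1 + 2.52 λ).
Solving: λ (I_D1 V_DS2 − I_D2 V_DS1) = I_D2 − I_D1, so λ = (0.252 − 0.22) / (0.22 × 7.67 − 0.252 × 2.52) = 0.032 / 1.05 = 0.0304 V⁻¹.

λ = 0.0304 V⁻¹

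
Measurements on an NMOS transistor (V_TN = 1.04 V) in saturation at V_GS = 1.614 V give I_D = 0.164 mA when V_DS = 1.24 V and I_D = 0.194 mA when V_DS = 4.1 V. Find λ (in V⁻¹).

λ = 0.0695 V⁻¹

With V_GS fixed, I_D ∝ (1 + λ V_DS) in saturation, so I_D2/I_D1 = (1 + λ V_DS2)/(1 + λ V_DS1).
0.194/0.164 = 1.183 = (1 + 4.1 λ)/(1 + 1.24 λ).
Solving: λ (I_D1 V_DS2 − I_D2 V_DS1) = I_D2 − I_D1, so λ = (0.194 − 0.164) / (0.164 × 4.1 − 0.194 × 1.24) = 0.03 / 0.432 = 0.0695 V⁻¹.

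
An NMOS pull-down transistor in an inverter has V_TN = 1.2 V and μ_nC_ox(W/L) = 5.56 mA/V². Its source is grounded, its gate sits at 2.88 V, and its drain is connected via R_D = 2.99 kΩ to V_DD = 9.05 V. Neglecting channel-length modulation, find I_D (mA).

V_GS = V_G = 2.88 V, so V_ov = 2.88 − 1.2 = 1.68 V.
Assume saturation: I_D = ½ k_n V_ov² = 0.5 × 5.56 × 1.68² = 7.85 mA, giving V_DS = V_DD − I_D R_D = 9.05 − 7.85 × 2.99 = -14.4 V.
But -14.4 V < V_ov = 1.68 V, so the device is actually in triode.
In triode I_D = k_n[V_ov V_DS − ½ V_DS²] and I_D = (V_DD − V_DS)/R_D. Equating: 8.31 V_DS² − 28.93 V_DS + 9.05 = 0, giving V_DS = 0.348 V (the root below V_ov).
I_D = (9.05 − 0.348) / 2.99 = 2.91 mA.

I_D = 2.91 mA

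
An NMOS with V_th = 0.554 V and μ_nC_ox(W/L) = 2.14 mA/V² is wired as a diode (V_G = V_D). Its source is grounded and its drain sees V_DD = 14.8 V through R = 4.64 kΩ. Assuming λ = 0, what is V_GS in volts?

V_GS = 2.15 V

With gate tied to drain, V_GS = V_DS ≥ V_GS − V_th, so the device is in saturation.
KCL at the drain: ½ k_n (V_GS − V_th)² = (V_DD − V_GS)/R.
Let x = V_GS − 0.554. Then 4.96 x² + x − 14.25 = 0, giving x = 1.6 V (positive root), so V_GS = 2.15 V.
I_D = (V_DD − V_GS)/R = (14.8 − 2.15) / 4.64 = 2.73 mA.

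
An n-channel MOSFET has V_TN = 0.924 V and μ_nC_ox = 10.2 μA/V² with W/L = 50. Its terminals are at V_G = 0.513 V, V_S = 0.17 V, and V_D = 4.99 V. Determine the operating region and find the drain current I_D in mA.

Cutoff; I_D = 0 mA

V_GS = V_G − V_S = 0.513 − 0.17 = 0.343 V; V_DS = V_D − V_S = 4.99 − 0.17 = 4.82 V.
V_GS = 0.343 V < V_TN = 0.924 V, so the transistor is in cutoff.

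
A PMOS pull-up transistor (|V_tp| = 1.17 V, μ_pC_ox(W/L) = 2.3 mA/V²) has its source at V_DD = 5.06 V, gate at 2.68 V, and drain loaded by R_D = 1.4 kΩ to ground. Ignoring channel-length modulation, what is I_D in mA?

V_SG = V_DD − V_G = 5.06 − 2.68 = 2.38 V, so V_ov = 2.38 − 1.17 = 1.21 V.
Assume saturation: I_D = ½ k_p V_ov² = 0.5 × 2.3 × 1.21² = 1.68 mA, giving V_SD = V_DD − I_D R_D = 5.06 − 1.68 × 1.4 = 2.7 V.
V_SD = 2.7 V ≥ V_ov = 1.21 V, confirming saturation.

I_D = 1.68 mA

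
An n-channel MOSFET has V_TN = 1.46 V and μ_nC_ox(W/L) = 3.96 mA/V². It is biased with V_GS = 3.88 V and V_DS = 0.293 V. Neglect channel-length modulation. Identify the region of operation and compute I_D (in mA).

V_ov = V_GS − V_TN = 3.88 − 1.46 = 2.42 V.
Since V_DS = 0.293 V < V_ov = 2.42 V, the device is in the triode region.
I_D = k_n [V_ov · V_DS − ½ V_DS²] = 3.96 × [2.42 × 0.293 − 0.5 × 0.293²] = 2.64 mA.

Triode; I_D = 2.64 mA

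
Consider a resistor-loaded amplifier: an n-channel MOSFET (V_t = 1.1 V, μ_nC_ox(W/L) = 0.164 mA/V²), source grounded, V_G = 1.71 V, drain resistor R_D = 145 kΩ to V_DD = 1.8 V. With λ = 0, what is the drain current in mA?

V_GS = V_G = 1.71 V, so V_ov = 1.71 − 1.1 = 0.61 V.
Assume saturation: I_D = ½ k_n V_ov² = 0.5 × 0.164 × 0.61² = 0.0305 mA, giving V_DS = V_DD − I_D R_D = 1.8 − 0.0305 × 145 = -2.62 V.
But -2.62 V < V_ov = 0.61 V, so the device is actually in triode.
In triode I_D = k_n[V_ov V_DS − ½ V_DS²] and I_D = (V_DD − V_DS)/R_D. Equating: 11.9 V_DS² − 15.51 V_DS + 1.8 = 0, giving V_DS = 0.129 V (the root below V_ov).
I_D = (1.8 − 0.129) / 145 = 0.0115 mA.

I_D = 0.0115 mA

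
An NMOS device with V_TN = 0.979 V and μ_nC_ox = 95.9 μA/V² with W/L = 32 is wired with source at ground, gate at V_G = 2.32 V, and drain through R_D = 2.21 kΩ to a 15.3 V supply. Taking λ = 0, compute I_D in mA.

V_GS = V_G = 2.32 V, so V_ov = 2.32 − 0.979 = 1.34 V.
k_n = μ_nC_ox · (W/L) = 3.069 mA/V².
Assume saturation: I_D = ½ k_n V_ov² = 0.5 × 3.069 × 1.34² = 2.76 mA, giving V_DS = V_DD − I_D R_D = 15.3 − 2.76 × 2.21 = 9.2 V.
V_DS = 9.2 V ≥ V_ov = 1.34 V, confirming saturation.

I_D = 2.76 mA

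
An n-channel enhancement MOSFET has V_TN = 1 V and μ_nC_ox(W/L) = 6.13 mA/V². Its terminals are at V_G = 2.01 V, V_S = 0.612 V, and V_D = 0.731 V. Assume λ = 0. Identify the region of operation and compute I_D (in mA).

Triode; I_D = 0.247 mA

V_GS = V_G − V_S = 2.01 − 0.612 = 1.4 V; V_DS = V_D − V_S = 0.731 − 0.612 = 0.119 V.
V_ov = V_GS − V_TN = 1.4 − 1 = 0.398 V.
Since V_DS = 0.119 V < V_ov = 0.398 V, the device is in the triode region.
I_D = k_n [V_ov · V_DS − ½ V_DS²] = 6.13 × [0.398 × 0.119 − 0.5 × 0.119²] = 0.247 mA.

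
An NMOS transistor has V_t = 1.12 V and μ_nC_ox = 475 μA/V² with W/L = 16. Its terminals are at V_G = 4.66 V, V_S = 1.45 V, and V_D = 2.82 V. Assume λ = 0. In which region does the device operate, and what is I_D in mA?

V_GS = V_G − V_S = 4.66 − 1.45 = 3.21 V; V_DS = V_D − V_S = 2.82 − 1.45 = 1.37 V.
k_n = μ_nC_ox · (W/L) = 7.6 mA/V².
V_ov = V_GS − V_t = 3.21 − 1.12 = 2.09 V.
Since V_DS = 1.37 V < V_ov = 2.09 V, the device is in the triode region.
I_D = k_n [V_ov · V_DS − ½ V_DS²] = 7.6 × [2.09 × 1.37 − 0.5 × 1.37²] = 14.6 mA.

Triode; I_D = 14.6 mA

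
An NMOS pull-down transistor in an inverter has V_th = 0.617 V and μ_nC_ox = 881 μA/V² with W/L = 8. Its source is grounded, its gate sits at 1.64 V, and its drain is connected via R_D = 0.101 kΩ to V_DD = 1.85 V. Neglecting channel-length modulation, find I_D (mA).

V_GS = V_G = 1.64 V, so V_ov = 1.64 − 0.617 = 1.02 V.
k_n = μ_nC_ox · (W/L) = 7.048 mA/V².
Assume saturation: I_D = ½ k_n V_ov² = 0.5 × 7.048 × 1.02² = 3.69 mA, giving V_DS = V_DD − I_D R_D = 1.85 − 3.69 × 0.101 = 1.48 V.
V_DS = 1.48 V ≥ V_ov = 1.02 V, confirming saturation.

I_D = 3.69 mA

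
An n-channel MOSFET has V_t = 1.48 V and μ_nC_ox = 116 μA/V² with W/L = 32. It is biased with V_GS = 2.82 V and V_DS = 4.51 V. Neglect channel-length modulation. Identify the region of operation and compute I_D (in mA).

Saturation; I_D = 3.33 mA

k_n = μ_nC_ox · (W/L) = 3.712 mA/V².
V_ov = V_GS − V_t = 2.82 − 1.48 = 1.34 V.
Since V_DS = 4.51 V ≥ V_ov = 1.34 V, the device is in saturation.
I_D = ½ k_n V_ov² = 0.5 × 3.712 × 1.34² = 3.33 mA.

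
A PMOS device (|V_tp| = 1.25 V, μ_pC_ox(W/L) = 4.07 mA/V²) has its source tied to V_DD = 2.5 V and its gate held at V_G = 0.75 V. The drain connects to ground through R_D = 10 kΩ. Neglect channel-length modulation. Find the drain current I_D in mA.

V_SG = V_DD − V_G = 2.5 − 0.75 = 1.75 V, so V_ov = 1.75 − 1.25 = 0.5 V.
Assume saturation: I_D = ½ k_p V_ov² = 0.5 × 4.07 × 0.5² = 0.509 mA, giving V_SD = V_DD − I_D R_D = 2.5 − 0.509 × 10 = -2.59 V.
But -2.59 V < V_ov = 0.5 V, so the device is actually in triode.
In triode I_D = k_p[V_ov V_SD − ½ V_SD²] and I_D = (V_DD − V_SD)/R_D. Equating: 20.4 V_SD² − 21.35 V_SD + 2.5 = 0, giving V_SD = 0.134 V (the root below V_ov).
I_D = (2.5 − 0.134) / 10 = 0.237 mA.

I_D = 0.237 mA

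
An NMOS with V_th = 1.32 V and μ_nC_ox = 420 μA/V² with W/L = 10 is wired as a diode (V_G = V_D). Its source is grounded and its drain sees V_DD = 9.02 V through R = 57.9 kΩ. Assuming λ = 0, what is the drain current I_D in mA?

With gate tied to drain, V_GS = V_DS ≥ V_GS − V_th, so the device is in saturation.
k_n = μ_nC_ox · (W/L) = 4.2 mA/V².
KCL at the drain: ½ k_n (V_GS − V_th)² = (V_DD − V_GS)/R.
Let x = V_GS − 1.32. Then 122 x² + x − 7.7 = 0, giving x = 0.248 V (positive root), so V_GS = 1.57 V.
I_D = (V_DD − V_GS)/R = (9.02 − 1.57) / 57.9 = 0.129 mA.

I_D = 0.129 mA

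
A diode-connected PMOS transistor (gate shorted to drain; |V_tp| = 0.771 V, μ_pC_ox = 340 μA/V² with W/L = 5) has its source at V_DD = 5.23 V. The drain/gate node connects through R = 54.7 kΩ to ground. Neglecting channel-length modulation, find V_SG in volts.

With gate tied to drain, V_SG = V_SD ≥ V_SG − |V_tp|, so the device is in saturation.
k_p = μ_pC_ox · (W/L) = 1.7 mA/V².
KCL at the drain: ½ k_p (V_SG − |V_tp|)² = (V_DD − V_SG)/R.
Let x = V_SG − 0.771. Then 46.5 x² + x − 4.459 = 0, giving x = 0.299 V (positive root), so V_SG = 1.07 V.
I_D = (V_DD − V_SG)/R = (5.23 − 1.07) / 54.7 = 0.076 mA.

V_SG = 1.07 V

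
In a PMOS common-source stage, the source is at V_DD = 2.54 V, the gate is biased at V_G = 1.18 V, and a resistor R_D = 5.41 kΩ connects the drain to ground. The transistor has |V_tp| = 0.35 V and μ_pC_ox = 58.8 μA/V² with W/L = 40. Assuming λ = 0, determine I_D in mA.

V_SG = V_DD − V_G = 2.54 − 1.18 = 1.36 V, so V_ov = 1.36 − 0.35 = 1.01 V.
k_p = μ_pC_ox · (W/L) = 2.352 mA/V².
Assume saturation: I_D = ½ k_p V_ov² = 0.5 × 2.352 × 1.01² = 1.2 mA, giving V_SD = V_DD − I_D R_D = 2.54 − 1.2 × 5.41 = -3.95 V.
But -3.95 V < V_ov = 1.01 V, so the device is actually in triode.
In triode I_D = k_p[V_ov V_SD − ½ V_SD²] and I_D = (V_DD − V_SD)/R_D. Equating: 6.36 V_SD² − 13.85 V_SD + 2.54 = 0, giving V_SD = 0.202 V (the root below V_ov).
I_D = (2.54 − 0.202) / 5.41 = 0.432 mA.

I_D = 0.432 mA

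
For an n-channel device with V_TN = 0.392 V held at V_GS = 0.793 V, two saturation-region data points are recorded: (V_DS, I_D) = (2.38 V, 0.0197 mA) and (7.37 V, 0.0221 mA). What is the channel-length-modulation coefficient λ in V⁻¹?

λ = 0.0259 V⁻¹

With V_GS fixed, I_D ∝ (1 + λ V_DS) in saturation, so I_D2/I_D1 = (1 + λ V_DS2)/(1 + λ V_DS1).
0.0221/0.0197 = 1.122 = (1 + 7.37 λ)/(1 + 2.38 λ).
Solving: λ (I_D1 V_DS2 − I_D2 V_DS1) = I_D2 − I_D1, so λ = (0.0221 − 0.0197) / (0.0197 × 7.37 − 0.0221 × 2.38) = 0.0024 / 0.0926 = 0.0259 V⁻¹.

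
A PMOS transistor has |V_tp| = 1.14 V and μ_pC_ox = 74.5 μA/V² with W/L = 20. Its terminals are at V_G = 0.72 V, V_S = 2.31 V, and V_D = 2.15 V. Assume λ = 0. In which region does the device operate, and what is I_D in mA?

V_SG = V_S − V_G = 2.31 − 0.72 = 1.59 V; V_SD = V_S − V_D = 2.31 − 2.15 = 0.16 V.
k_p = μ_pC_ox · (W/L) = 1.49 mA/V².
V_ov = V_SG − |V_tp| = 1.59 − 1.14 = 0.45 V.
Since V_SD = 0.16 V < V_ov = 0.45 V, the device is in the triode region.
I_D = k_p [V_ov · V_SD − ½ V_SD²] = 1.49 × [0.45 × 0.16 − 0.5 × 0.16²] = 0.0882 mA.

Triode; I_D = 0.0882 mA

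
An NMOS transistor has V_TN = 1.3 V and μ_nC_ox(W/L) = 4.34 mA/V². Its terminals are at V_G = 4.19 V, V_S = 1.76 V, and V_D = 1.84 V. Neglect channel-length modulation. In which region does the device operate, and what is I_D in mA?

Triode; I_D = 0.378 mA

V_GS = V_G − V_S = 4.19 − 1.76 = 2.43 V; V_DS = V_D − V_S = 1.84 − 1.76 = 0.08 V.
V_ov = V_GS − V_TN = 2.43 − 1.3 = 1.13 V.
Since V_DS = 0.08 V < V_ov = 1.13 V, the device is in the triode region.
I_D = k_n [V_ov · V_DS − ½ V_DS²] = 4.34 × [1.13 × 0.08 − 0.5 × 0.08²] = 0.378 mA.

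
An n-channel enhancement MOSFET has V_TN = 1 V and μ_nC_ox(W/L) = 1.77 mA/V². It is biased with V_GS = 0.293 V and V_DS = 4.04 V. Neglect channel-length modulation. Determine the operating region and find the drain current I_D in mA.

Cutoff; I_D = 0 mA

V_GS = 0.293 V < V_TN = 1 V, so the transistor is in cutoff.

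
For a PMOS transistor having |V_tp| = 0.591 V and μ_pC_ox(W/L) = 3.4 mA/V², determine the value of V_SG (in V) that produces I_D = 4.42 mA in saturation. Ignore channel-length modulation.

V_SG = 2.20 V

In saturation I_D = ½ k_p (V_SG − |V_tp|)², so V_SG − |V_tp| = √(2 I_D / k_p) = √(2 × 4.42 / 3.4) = 1.61 V.
V_SG = 0.591 + 1.61 = 2.2 V.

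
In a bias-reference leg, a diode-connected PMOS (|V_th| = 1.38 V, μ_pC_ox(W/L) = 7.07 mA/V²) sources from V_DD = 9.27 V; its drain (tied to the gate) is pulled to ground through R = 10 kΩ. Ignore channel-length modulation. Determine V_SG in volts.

V_SG = 1.84 V

With gate tied to drain, V_SG = V_SD ≥ V_SG − |V_th|, so the device is in saturation.
KCL at the drain: ½ k_p (V_SG − |V_th|)² = (V_DD − V_SG)/R.
Let x = V_SG − 1.38. Then 35.4 x² + x − 7.89 = 0, giving x = 0.459 V (positive root), so V_SG = 1.84 V.
I_D = (V_DD − V_SG)/R = (9.27 − 1.84) / 10 = 0.743 mA.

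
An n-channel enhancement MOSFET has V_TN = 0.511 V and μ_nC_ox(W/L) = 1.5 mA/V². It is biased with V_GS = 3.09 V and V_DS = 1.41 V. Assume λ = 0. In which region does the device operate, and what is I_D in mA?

Triode; I_D = 3.96 mA

V_ov = V_GS − V_TN = 3.09 − 0.511 = 2.58 V.
Since V_DS = 1.41 V < V_ov = 2.58 V, the device is in the triode region.
I_D = k_n [V_ov · V_DS − ½ V_DS²] = 1.5 × [2.58 × 1.41 − 0.5 × 1.41²] = 3.96 mA.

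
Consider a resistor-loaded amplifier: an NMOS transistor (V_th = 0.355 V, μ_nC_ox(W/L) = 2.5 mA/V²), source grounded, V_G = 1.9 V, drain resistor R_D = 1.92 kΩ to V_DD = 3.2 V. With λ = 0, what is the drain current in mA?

I_D = 1.44 mA

V_GS = V_G = 1.9 V, so V_ov = 1.9 − 0.355 = 1.54 V.
Assume saturation: I_D = ½ k_n V_ov² = 0.5 × 2.5 × 1.54² = 2.98 mA, giving V_DS = V_DD − I_D R_D = 3.2 − 2.98 × 1.92 = -2.53 V.
But -2.53 V < V_ov = 1.54 V, so the device is actually in triode.
In triode I_D = k_n[V_ov V_DS − ½ V_DS²] and I_D = (V_DD − V_DS)/R_D. Equating: 2.4 V_DS² − 8.416 V_DS + 3.2 = 0, giving V_DS = 0.434 V (the root below V_ov).
I_D = (3.2 − 0.434) / 1.92 = 1.44 mA.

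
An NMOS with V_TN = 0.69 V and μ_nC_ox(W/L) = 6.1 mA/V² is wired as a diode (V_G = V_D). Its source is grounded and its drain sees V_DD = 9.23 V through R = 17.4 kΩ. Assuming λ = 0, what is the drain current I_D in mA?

With gate tied to drain, V_GS = V_DS ≥ V_GS − V_TN, so the device is in saturation.
KCL at the drain: ½ k_n (V_GS − V_TN)² = (V_DD − V_GS)/R.
Let x = V_GS − 0.69. Then 53.1 x² + x − 8.54 = 0, giving x = 0.392 V (positive root), so V_GS = 1.08 V.
I_D = (V_DD − V_GS)/R = (9.23 − 1.08) / 17.4 = 0.468 mA.

I_D = 0.468 mA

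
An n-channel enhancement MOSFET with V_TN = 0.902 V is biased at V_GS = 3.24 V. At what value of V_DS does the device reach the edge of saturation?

V_DS,sat = 2.34 V

The boundary between triode and saturation is V_DS = V_GS − V_TN = V_ov.
V_ov = 3.24 − 0.902 = 2.34 V.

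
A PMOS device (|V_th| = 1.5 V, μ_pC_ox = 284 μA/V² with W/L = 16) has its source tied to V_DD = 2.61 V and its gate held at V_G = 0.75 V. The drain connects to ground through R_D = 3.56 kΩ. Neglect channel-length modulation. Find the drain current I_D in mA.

I_D = 0.294 mA

V_SG = V_DD − V_G = 2.61 − 0.75 = 1.86 V, so V_ov = 1.86 − 1.5 = 0.36 V.
k_p = μ_pC_ox · (W/L) = 4.544 mA/V².
Assume saturation: I_D = ½ k_p V_ov² = 0.5 × 4.544 × 0.36² = 0.294 mA, giving V_SD = V_DD − I_D R_D = 2.61 − 0.294 × 3.56 = 1.56 V.
V_SD = 1.56 V ≥ V_ov = 0.36 V, confirming saturation.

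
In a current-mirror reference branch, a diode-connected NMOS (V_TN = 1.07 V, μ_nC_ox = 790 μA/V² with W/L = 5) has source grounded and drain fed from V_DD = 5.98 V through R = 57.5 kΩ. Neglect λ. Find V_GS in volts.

With gate tied to drain, V_GS = V_DS ≥ V_GS − V_TN, so the device is in saturation.
k_n = μ_nC_ox · (W/L) = 3.95 mA/V².
KCL at the drain: ½ k_n (V_GS − V_TN)² = (V_DD − V_GS)/R.
Let x = V_GS − 1.07. Then 114 x² + x − 4.91 = 0, giving x = 0.204 V (positive root), so V_GS = 1.27 V.
I_D = (V_DD − V_GS)/R = (5.98 − 1.27) / 57.5 = 0.0819 mA.

V_GS = 1.27 V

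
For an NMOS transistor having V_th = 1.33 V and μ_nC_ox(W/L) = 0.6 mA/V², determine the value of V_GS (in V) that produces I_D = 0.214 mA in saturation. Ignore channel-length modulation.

V_GS = 2.17 V

In saturation I_D = ½ k_n (V_GS − V_th)², so V_GS − V_th = √(2 I_D / k_n) = √(2 × 0.214 / 0.6) = 0.845 V.
V_GS = 1.33 + 0.845 = 2.17 V.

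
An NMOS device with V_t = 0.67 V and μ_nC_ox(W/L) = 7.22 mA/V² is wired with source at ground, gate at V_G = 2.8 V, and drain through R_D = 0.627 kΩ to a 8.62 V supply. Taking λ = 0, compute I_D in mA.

I_D = 12.1 mA

V_GS = V_G = 2.8 V, so V_ov = 2.8 − 0.67 = 2.13 V.
Assume saturation: I_D = ½ k_n V_ov² = 0.5 × 7.22 × 2.13² = 16.4 mA, giving V_DS = V_DD − I_D R_D = 8.62 − 16.4 × 0.627 = -1.65 V.
But -1.65 V < V_ov = 2.13 V, so the device is actually in triode.
In triode I_D = k_n[V_ov V_DS − ½ V_DS²] and I_D = (V_DD − V_DS)/R_D. Equating: 2.26 V_DS² − 10.64 V_DS + 8.62 = 0, giving V_DS = 1.04 V (the root below V_ov).
I_D = (8.62 − 1.04) / 0.627 = 12.1 mA.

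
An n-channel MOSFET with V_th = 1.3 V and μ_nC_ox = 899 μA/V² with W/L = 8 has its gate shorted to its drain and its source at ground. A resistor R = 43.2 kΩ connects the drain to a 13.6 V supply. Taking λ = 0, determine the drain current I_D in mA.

I_D = 0.278 mA

With gate tied to drain, V_GS = V_DS ≥ V_GS − V_th, so the device is in saturation.
k_n = μ_nC_ox · (W/L) = 7.192 mA/V².
KCL at the drain: ½ k_n (V_GS − V_th)² = (V_DD − V_GS)/R.
Let x = V_GS − 1.3. Then 155 x² + x − 12.3 = 0, giving x = 0.278 V (positive root), so V_GS = 1.58 V.
I_D = (V_DD − V_GS)/R = (13.6 − 1.58) / 43.2 = 0.278 mA.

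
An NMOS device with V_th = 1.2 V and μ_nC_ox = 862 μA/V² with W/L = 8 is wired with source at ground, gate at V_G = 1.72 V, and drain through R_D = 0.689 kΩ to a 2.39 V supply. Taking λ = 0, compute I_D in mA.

I_D = 0.932 mA

V_GS = V_G = 1.72 V, so V_ov = 1.72 − 1.2 = 0.52 V.
k_n = μ_nC_ox · (W/L) = 6.896 mA/V².
Assume saturation: I_D = ½ k_n V_ov² = 0.5 × 6.896 × 0.52² = 0.932 mA, giving V_DS = V_DD − I_D R_D = 2.39 − 0.932 × 0.689 = 1.75 V.
V_DS = 1.75 V ≥ V_ov = 0.52 V, confirming saturation.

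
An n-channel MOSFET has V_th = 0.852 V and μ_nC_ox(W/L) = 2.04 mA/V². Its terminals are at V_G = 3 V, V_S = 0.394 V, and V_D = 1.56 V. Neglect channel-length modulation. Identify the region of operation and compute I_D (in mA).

V_GS = V_G − V_S = 3 − 0.394 = 2.61 V; V_DS = V_D − V_S = 1.56 − 0.394 = 1.17 V.
V_ov = V_GS − V_th = 2.61 − 0.852 = 1.75 V.
Since V_DS = 1.17 V < V_ov = 1.75 V, the device is in the triode region.
I_D = k_n [V_ov · V_DS − ½ V_DS²] = 2.04 × [1.75 × 1.17 − 0.5 × 1.17²] = 2.79 mA.

Triode; I_D = 2.79 mA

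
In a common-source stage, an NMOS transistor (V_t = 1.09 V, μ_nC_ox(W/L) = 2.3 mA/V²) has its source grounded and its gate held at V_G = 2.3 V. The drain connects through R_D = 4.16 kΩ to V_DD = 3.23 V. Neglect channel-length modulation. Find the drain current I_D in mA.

I_D = 0.707 mA

V_GS = V_G = 2.3 V, so V_ov = 2.3 − 1.09 = 1.21 V.
Assume saturation: I_D = ½ k_n V_ov² = 0.5 × 2.3 × 1.21² = 1.68 mA, giving V_DS = V_DD − I_D R_D = 3.23 − 1.68 × 4.16 = -3.77 V.
But -3.77 V < V_ov = 1.21 V, so the device is actually in triode.
In triode I_D = k_n[V_ov V_DS − ½ V_DS²] and I_D = (V_DD − V_DS)/R_D. Equating: 4.78 V_DS² − 12.58 V_DS + 3.23 = 0, giving V_DS = 0.288 V (the root below V_ov).
I_D = (3.23 − 0.288) / 4.16 = 0.707 mA.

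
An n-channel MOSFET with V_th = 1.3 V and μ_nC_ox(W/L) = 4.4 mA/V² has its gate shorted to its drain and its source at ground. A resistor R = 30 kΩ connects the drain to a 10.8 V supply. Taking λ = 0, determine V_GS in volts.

V_GS = 1.67 V

With gate tied to drain, V_GS = V_DS ≥ V_GS − V_th, so the device is in saturation.
KCL at the drain: ½ k_n (V_GS − V_th)² = (V_DD − V_GS)/R.
Let x = V_GS − 1.3. Then 66 x² + x − 9.5 = 0, giving x = 0.372 V (positive root), so V_GS = 1.67 V.
I_D = (V_DD − V_GS)/R = (10.8 − 1.67) / 30 = 0.304 mA.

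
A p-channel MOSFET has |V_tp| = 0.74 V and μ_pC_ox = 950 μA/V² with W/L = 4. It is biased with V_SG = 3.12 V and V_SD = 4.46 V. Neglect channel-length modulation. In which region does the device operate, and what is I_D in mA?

Saturation; I_D = 10.8 mA

k_p = μ_pC_ox · (W/L) = 3.8 mA/V².
V_ov = V_SG − |V_tp| = 3.12 − 0.74 = 2.38 V.
Since V_SD = 4.46 V ≥ V_ov = 2.38 V, the device is in saturation.
I_D = ½ k_p V_ov² = 0.5 × 3.8 × 2.38² = 10.8 mA.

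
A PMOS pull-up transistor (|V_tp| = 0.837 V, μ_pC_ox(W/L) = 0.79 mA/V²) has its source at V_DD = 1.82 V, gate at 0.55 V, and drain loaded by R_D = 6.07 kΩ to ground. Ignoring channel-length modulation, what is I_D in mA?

V_SG = V_DD − V_G = 1.82 − 0.55 = 1.27 V, so V_ov = 1.27 − 0.837 = 0.433 V.
Assume saturation: I_D = ½ k_p V_ov² = 0.5 × 0.79 × 0.433² = 0.0741 mA, giving V_SD = V_DD − I_D R_D = 1.82 − 0.0741 × 6.07 = 1.37 V.
V_SD = 1.37 V ≥ V_ov = 0.433 V, confirming saturation.

I_D = 0.0741 mA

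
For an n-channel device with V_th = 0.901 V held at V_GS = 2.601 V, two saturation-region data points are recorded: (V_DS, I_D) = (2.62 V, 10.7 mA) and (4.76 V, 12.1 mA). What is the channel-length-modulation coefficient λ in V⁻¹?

λ = 0.0728 V⁻¹

With V_GS fixed, I_D ∝ (1 + λ V_DS) in saturation, so I_D2/I_D1 = (1 + λ V_DS2)/(1 + λ V_DS1).
12.1/10.7 = 1.131 = (1 + 4.76 λ)/(1 + 2.62 λ).
Solving: λ (I_D1 V_DS2 − I_D2 V_DS1) = I_D2 − I_D1, so λ = (12.1 − 10.7) / (10.7 × 4.76 − 12.1 × 2.62) = 1.4 / 19.2 = 0.0728 V⁻¹.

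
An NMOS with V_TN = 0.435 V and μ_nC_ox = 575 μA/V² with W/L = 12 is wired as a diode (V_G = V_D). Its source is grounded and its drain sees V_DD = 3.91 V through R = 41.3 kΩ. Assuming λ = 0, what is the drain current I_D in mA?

With gate tied to drain, V_GS = V_DS ≥ V_GS − V_TN, so the device is in saturation.
k_n = μ_nC_ox · (W/L) = 6.9 mA/V².
KCL at the drain: ½ k_n (V_GS − V_TN)² = (V_DD − V_GS)/R.
Let x = V_GS − 0.435. Then 142 x² + x − 3.475 = 0, giving x = 0.153 V (positive root), so V_GS = 0.588 V.
I_D = (V_DD − V_GS)/R = (3.91 − 0.588) / 41.3 = 0.0804 mA.

I_D = 0.0804 mA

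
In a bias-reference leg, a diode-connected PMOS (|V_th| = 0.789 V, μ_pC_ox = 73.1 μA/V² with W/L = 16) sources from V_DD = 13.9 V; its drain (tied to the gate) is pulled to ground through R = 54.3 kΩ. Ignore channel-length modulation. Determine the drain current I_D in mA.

With gate tied to drain, V_SG = V_SD ≥ V_SG − |V_th|, so the device is in saturation.
k_p = μ_pC_ox · (W/L) = 1.17 mA/V².
KCL at the drain: ½ k_p (V_SG − |V_th|)² = (V_DD − V_SG)/R.
Let x = V_SG − 0.789. Then 31.8 x² + x − 13.11 = 0, giving x = 0.627 V (positive root), so V_SG = 1.42 V.
I_D = (V_DD − V_SG)/R = (13.9 − 1.42) / 54.3 = 0.23 mA.

I_D = 0.230 mA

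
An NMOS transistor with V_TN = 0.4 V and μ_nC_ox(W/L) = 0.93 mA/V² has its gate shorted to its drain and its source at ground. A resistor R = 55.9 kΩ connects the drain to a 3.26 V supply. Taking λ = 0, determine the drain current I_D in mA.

I_D = 0.0456 mA

With gate tied to drain, V_GS = V_DS ≥ V_GS − V_TN, so the device is in saturation.
KCL at the drain: ½ k_n (V_GS − V_TN)² = (V_DD − V_GS)/R.
Let x = V_GS − 0.4. Then 26 x² + x − 2.86 = 0, giving x = 0.313 V (positive root), so V_GS = 0.713 V.
I_D = (V_DD − V_GS)/R = (3.26 − 0.713) / 55.9 = 0.0456 mA.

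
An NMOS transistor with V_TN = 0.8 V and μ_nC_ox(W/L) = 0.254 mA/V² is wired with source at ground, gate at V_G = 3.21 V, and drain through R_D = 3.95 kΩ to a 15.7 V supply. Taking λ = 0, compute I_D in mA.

I_D = 0.738 mA

V_GS = V_G = 3.21 V, so V_ov = 3.21 − 0.8 = 2.41 V.
Assume saturation: I_D = ½ k_n V_ov² = 0.5 × 0.254 × 2.41² = 0.738 mA, giving V_DS = V_DD − I_D R_D = 15.7 − 0.738 × 3.95 = 12.8 V.
V_DS = 12.8 V ≥ V_ov = 2.41 V, confirming saturation.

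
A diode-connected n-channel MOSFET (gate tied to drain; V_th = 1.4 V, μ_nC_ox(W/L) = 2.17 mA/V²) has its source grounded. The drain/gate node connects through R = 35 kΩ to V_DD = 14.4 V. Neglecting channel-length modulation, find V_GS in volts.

With gate tied to drain, V_GS = V_DS ≥ V_GS − V_th, so the device is in saturation.
KCL at the drain: ½ k_n (V_GS − V_th)² = (V_DD − V_GS)/R.
Let x = V_GS − 1.4. Then 38 x² + x − 13 = 0, giving x = 0.572 V (positive root), so V_GS = 1.97 V.
I_D = (V_DD − V_GS)/R = (14.4 − 1.97) / 35 = 0.355 mA.

V_GS = 1.97 V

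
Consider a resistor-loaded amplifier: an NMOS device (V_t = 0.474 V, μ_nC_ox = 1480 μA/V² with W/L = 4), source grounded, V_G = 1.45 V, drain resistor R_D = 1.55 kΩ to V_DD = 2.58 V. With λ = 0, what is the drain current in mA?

V_GS = V_G = 1.45 V, so V_ov = 1.45 − 0.474 = 0.976 V.
k_n = μ_nC_ox · (W/L) = 5.92 mA/V².
Assume saturation: I_D = ½ k_n V_ov² = 0.5 × 5.92 × 0.976² = 2.82 mA, giving V_DS = V_DD − I_D R_D = 2.58 − 2.82 × 1.55 = -1.79 V.
But -1.79 V < V_ov = 0.976 V, so the device is actually in triode.
In triode I_D = k_n[V_ov V_DS − ½ V_DS²] and I_D = (V_DD − V_DS)/R_D. Equating: 4.59 V_DS² − 9.956 V_DS + 2.58 = 0, giving V_DS = 0.301 V (the root below V_ov).
I_D = (2.58 − 0.301) / 1.55 = 1.47 mA.

I_D = 1.47 mA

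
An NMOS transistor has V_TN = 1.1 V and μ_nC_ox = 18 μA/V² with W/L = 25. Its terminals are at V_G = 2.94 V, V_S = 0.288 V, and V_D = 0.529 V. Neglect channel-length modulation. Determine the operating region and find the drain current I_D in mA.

V_GS = V_G − V_S = 2.94 − 0.288 = 2.65 V; V_DS = V_D − V_S = 0.529 − 0.288 = 0.241 V.
k_n = μ_nC_ox · (W/L) = 0.45 mA/V².
V_ov = V_GS − V_TN = 2.65 − 1.1 = 1.55 V.
Since V_DS = 0.241 V < V_ov = 1.55 V, the device is in the triode region.
I_D = k_n [V_ov · V_DS − ½ V_DS²] = 0.45 × [1.55 × 0.241 − 0.5 × 0.241²] = 0.155 mA.

Triode; I_D = 0.155 mA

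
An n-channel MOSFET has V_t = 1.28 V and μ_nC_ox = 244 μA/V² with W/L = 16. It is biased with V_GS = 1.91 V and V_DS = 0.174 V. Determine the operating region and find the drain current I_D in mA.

k_n = μ_nC_ox · (W/L) = 3.904 mA/V².
V_ov = V_GS − V_t = 1.91 − 1.28 = 0.63 V.
Since V_DS = 0.174 V < V_ov = 0.63 V, the device is in the triode region.
I_D = k_n [V_ov · V_DS − ½ V_DS²] = 3.904 × [0.63 × 0.174 − 0.5 × 0.174²] = 0.369 mA.

Triode; I_D = 0.369 mA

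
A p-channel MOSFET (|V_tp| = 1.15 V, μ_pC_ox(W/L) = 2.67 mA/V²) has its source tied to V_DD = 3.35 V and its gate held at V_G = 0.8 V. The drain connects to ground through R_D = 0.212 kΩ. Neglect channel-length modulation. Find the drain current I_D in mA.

V_SG = V_DD − V_G = 3.35 − 0.8 = 2.55 V, so V_ov = 2.55 − 1.15 = 1.4 V.
Assume saturation: I_D = ½ k_p V_ov² = 0.5 × 2.67 × 1.4² = 2.62 mA, giving V_SD = V_DD − I_D R_D = 3.35 − 2.62 × 0.212 = 2.8 V.
V_SD = 2.8 V ≥ V_ov = 1.4 V, confirming saturation.

I_D = 2.62 mA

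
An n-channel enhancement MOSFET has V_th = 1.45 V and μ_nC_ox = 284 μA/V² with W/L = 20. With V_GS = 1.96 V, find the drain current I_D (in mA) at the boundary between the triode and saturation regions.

At the boundary V_DS = V_ov = V_GS − V_th = 1.96 − 1.45 = 0.51 V.
k_n = μ_nC_ox · (W/L) = 5.68 mA/V².
I_D = ½ k_n V_ov² = 0.5 × 5.68 × 0.51² = 0.739 mA.

I_D = 0.739 mA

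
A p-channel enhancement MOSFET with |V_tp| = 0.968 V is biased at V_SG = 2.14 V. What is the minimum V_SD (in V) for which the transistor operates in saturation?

The boundary between triode and saturation is V_SD = V_SG − |V_tp| = V_ov.
V_ov = 2.14 − 0.968 = 1.17 V.

V_SD,sat = 1.17 V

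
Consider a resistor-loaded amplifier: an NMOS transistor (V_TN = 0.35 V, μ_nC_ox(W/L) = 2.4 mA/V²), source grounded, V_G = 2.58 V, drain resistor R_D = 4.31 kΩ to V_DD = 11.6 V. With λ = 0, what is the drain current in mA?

I_D = 2.56 mA

V_GS = V_G = 2.58 V, so V_ov = 2.58 − 0.35 = 2.23 V.
Assume saturation: I_D = ½ k_n V_ov² = 0.5 × 2.4 × 2.23² = 5.97 mA, giving V_DS = V_DD − I_D R_D = 11.6 − 5.97 × 4.31 = -14.1 V.
But -14.1 V < V_ov = 2.23 V, so the device is actually in triode.
In triode I_D = k_n[V_ov V_DS − ½ V_DS²] and I_D = (V_DD − V_DS)/R_D. Equating: 5.17 V_DS² − 24.07 V_DS + 11.6 = 0, giving V_DS = 0.546 V (the root below V_ov).
I_D = (11.6 − 0.546) / 4.31 = 2.56 mA.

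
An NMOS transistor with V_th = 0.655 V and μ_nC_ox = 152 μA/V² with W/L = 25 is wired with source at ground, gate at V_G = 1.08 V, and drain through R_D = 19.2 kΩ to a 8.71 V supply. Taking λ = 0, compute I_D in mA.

I_D = 0.343 mA

V_GS = V_G = 1.08 V, so V_ov = 1.08 − 0.655 = 0.425 V.
k_n = μ_nC_ox · (W/L) = 3.8 mA/V².
Assume saturation: I_D = ½ k_n V_ov² = 0.5 × 3.8 × 0.425² = 0.343 mA, giving V_DS = V_DD − I_D R_D = 8.71 − 0.343 × 19.2 = 2.12 V.
V_DS = 2.12 V ≥ V_ov = 0.425 V, confirming saturation.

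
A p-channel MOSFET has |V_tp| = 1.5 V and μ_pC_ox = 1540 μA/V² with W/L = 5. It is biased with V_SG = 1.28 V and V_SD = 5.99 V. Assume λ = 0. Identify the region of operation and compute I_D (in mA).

Cutoff; I_D = 0 mA

V_SG = 1.28 V < |V_tp| = 1.5 V, so the transistor is in cutoff.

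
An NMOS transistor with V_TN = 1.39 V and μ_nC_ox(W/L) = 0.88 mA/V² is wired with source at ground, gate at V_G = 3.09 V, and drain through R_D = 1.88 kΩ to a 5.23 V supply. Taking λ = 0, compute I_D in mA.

V_GS = V_G = 3.09 V, so V_ov = 3.09 − 1.39 = 1.7 V.
Assume saturation: I_D = ½ k_n V_ov² = 0.5 × 0.88 × 1.7² = 1.27 mA, giving V_DS = V_DD − I_D R_D = 5.23 − 1.27 × 1.88 = 2.84 V.
V_DS = 2.84 V ≥ V_ov = 1.7 V, confirming saturation.

I_D = 1.27 mA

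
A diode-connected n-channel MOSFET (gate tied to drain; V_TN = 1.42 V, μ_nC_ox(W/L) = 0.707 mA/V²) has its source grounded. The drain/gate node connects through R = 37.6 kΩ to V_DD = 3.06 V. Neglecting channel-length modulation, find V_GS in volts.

With gate tied to drain, V_GS = V_DS ≥ V_GS − V_TN, so the device is in saturation.
KCL at the drain: ½ k_n (V_GS − V_TN)² = (V_DD − V_GS)/R.
Let x = V_GS − 1.42. Then 13.3 x² + x − 1.64 = 0, giving x = 0.316 V (positive root), so V_GS = 1.74 V.
I_D = (V_DD − V_GS)/R = (3.06 − 1.74) / 37.6 = 0.0352 mA.

V_GS = 1.74 V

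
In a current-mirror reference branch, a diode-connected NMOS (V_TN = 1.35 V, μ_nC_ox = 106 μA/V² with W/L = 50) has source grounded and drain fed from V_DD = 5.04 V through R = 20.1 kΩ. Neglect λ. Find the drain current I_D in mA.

I_D = 0.171 mA

With gate tied to drain, V_GS = V_DS ≥ V_GS − V_TN, so the device is in saturation.
k_n = μ_nC_ox · (W/L) = 5.3 mA/V².
KCL at the drain: ½ k_n (V_GS − V_TN)² = (V_DD − V_GS)/R.
Let x = V_GS − 1.35. Then 53.3 x² + x − 3.69 = 0, giving x = 0.254 V (positive root), so V_GS = 1.6 V.
I_D = (V_DD − V_GS)/R = (5.04 − 1.6) / 20.1 = 0.171 mA.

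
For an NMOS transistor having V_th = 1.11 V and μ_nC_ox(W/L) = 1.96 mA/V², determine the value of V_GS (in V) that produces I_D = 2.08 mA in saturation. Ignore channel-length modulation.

In saturation I_D = ½ k_n (V_GS − V_th)², so V_GS − V_th = √(2 I_D / k_n) = √(2 × 2.08 / 1.96) = 1.46 V.
V_GS = 1.11 + 1.46 = 2.57 V.

V_GS = 2.57 V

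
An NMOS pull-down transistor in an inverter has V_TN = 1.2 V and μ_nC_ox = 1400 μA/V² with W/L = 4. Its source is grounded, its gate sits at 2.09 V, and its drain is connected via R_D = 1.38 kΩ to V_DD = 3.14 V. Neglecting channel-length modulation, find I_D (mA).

I_D = 1.88 mA

V_GS = V_G = 2.09 V, so V_ov = 2.09 − 1.2 = 0.89 V.
k_n = μ_nC_ox · (W/L) = 5.6 mA/V².
Assume saturation: I_D = ½ k_n V_ov² = 0.5 × 5.6 × 0.89² = 2.22 mA, giving V_DS = V_DD − I_D R_D = 3.14 − 2.22 × 1.38 = 0.0793 V.
But 0.0793 V < V_ov = 0.89 V, so the device is actually in triode.
In triode I_D = k_n[V_ov V_DS − ½ V_DS²] and I_D = (V_DD − V_DS)/R_D. Equating: 3.86 V_DS² − 7.878 V_DS + 3.14 = 0, giving V_DS = 0.543 V (the root below V_ov).
I_D = (3.14 − 0.543) / 1.38 = 1.88 mA.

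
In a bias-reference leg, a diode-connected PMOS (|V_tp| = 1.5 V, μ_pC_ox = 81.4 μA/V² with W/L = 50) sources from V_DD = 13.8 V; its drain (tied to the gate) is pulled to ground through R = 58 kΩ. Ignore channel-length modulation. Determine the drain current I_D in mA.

With gate tied to drain, V_SG = V_SD ≥ V_SG − |V_tp|, so the device is in saturation.
k_p = μ_pC_ox · (W/L) = 4.07 mA/V².
KCL at the drain: ½ k_p (V_SG − |V_tp|)² = (V_DD − V_SG)/R.
Let x = V_SG − 1.5. Then 118 x² + x − 12.3 = 0, giving x = 0.319 V (positive root), so V_SG = 1.82 V.
I_D = (V_DD − V_SG)/R = (13.8 − 1.82) / 58 = 0.207 mA.

I_D = 0.207 mA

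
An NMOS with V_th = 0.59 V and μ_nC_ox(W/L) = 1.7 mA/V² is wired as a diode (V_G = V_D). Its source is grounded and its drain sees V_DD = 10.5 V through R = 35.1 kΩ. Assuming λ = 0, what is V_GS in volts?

V_GS = 1.15 V

With gate tied to drain, V_GS = V_DS ≥ V_GS − V_th, so the device is in saturation.
KCL at the drain: ½ k_n (V_GS − V_th)² = (V_DD − V_GS)/R.
Let x = V_GS − 0.59. Then 29.8 x² + x − 9.91 = 0, giving x = 0.56 V (positive root), so V_GS = 1.15 V.
I_D = (V_DD − V_GS)/R = (10.5 − 1.15) / 35.1 = 0.266 mA.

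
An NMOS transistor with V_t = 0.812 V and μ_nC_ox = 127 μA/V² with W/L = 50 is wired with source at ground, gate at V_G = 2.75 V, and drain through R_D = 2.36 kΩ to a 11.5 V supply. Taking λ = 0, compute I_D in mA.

I_D = 4.69 mA

V_GS = V_G = 2.75 V, so V_ov = 2.75 − 0.812 = 1.94 V.
k_n = μ_nC_ox · (W/L) = 6.35 mA/V².
Assume saturation: I_D = ½ k_n V_ov² = 0.5 × 6.35 × 1.94² = 11.9 mA, giving V_DS = V_DD − I_D R_D = 11.5 − 11.9 × 2.36 = -16.6 V.
But -16.6 V < V_ov = 1.94 V, so the device is actually in triode.
In triode I_D = k_n[V_ov V_DS − ½ V_DS²] and I_D = (V_DD − V_DS)/R_D. Equating: 7.49 V_DS² − 30.04 V_DS + 11.5 = 0, giving V_DS = 0.429 V (the root below V_ov).
I_D = (11.5 − 0.429) / 2.36 = 4.69 mA.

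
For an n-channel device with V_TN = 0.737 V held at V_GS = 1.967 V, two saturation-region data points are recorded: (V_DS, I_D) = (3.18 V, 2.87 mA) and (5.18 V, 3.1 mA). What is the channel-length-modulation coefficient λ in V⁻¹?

With V_GS fixed, I_D ∝ (1 + λ V_DS) in saturation, so I_D2/I_D1 = (1 + λ V_DS2)/(1 + λ V_DS1).
3.1/2.87 = 1.08 = (1 + 5.18 λ)/(1 + 3.18 λ).
Solving: λ (I_D1 V_DS2 − I_D2 V_DS1) = I_D2 − I_D1, so λ = (3.1 − 2.87) / (2.87 × 5.18 − 3.1 × 3.18) = 0.23 / 5.01 = 0.0459 V⁻¹.

λ = 0.0459 V⁻¹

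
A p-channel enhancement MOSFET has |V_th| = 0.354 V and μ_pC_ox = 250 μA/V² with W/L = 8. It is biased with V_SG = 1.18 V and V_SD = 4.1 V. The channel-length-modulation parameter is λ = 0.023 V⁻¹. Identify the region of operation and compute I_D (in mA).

k_p = μ_pC_ox · (W/L) = 2 mA/V².
V_ov = V_SG − |V_th| = 1.18 − 0.354 = 0.826 V.
Since V_SD = 4.1 V ≥ V_ov = 0.826 V, the device is in saturation.
I_D = ½ k_p V_ov² (1 + λ V_SD) = 0.5 × 2 × 0.826² × (1 + 0.023 × 4.1) = 0.747 mA.

Saturation; I_D = 0.747 mA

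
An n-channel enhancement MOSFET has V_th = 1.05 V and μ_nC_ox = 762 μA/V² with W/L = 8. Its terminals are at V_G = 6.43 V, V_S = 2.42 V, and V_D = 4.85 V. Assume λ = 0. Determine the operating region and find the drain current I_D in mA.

Triode; I_D = 25.8 mA

V_GS = V_G − V_S = 6.43 − 2.42 = 4.01 V; V_DS = V_D − V_S = 4.85 − 2.42 = 2.43 V.
k_n = μ_nC_ox · (W/L) = 6.096 mA/V².
V_ov = V_GS − V_th = 4.01 − 1.05 = 2.96 V.
Since V_DS = 2.43 V < V_ov = 2.96 V, the device is in the triode region.
I_D = k_n [V_ov · V_DS − ½ V_DS²] = 6.096 × [2.96 × 2.43 − 0.5 × 2.43²] = 25.8 mA.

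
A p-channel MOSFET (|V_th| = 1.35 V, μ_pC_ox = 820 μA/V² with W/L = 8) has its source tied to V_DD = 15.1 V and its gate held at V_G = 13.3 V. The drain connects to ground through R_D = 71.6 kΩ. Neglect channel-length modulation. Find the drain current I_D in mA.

V_SG = V_DD − V_G = 15.1 − 13.3 = 1.8 V, so V_ov = 1.8 − 1.35 = 0.45 V.
k_p = μ_pC_ox · (W/L) = 6.56 mA/V².
Assume saturation: I_D = ½ k_p V_ov² = 0.5 × 6.56 × 0.45² = 0.664 mA, giving V_SD = V_DD − I_D R_D = 15.1 − 0.664 × 71.6 = -32.5 V.
But -32.5 V < V_ov = 0.45 V, so the device is actually in triode.
In triode I_D = k_p[V_ov V_SD − ½ V_SD²] and I_D = (V_DD − V_SD)/R_D. Equating: 235 V_SD² − 212.4 V_SD + 15.1 = 0, giving V_SD = 0.0778 V (the root below V_ov).
I_D = (15.1 − 0.0778) / 71.6 = 0.21 mA.

I_D = 0.210 mA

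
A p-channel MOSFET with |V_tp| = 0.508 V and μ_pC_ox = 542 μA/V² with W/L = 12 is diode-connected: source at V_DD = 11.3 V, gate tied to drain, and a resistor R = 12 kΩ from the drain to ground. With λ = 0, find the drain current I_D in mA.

I_D = 0.857 mA

With gate tied to drain, V_SG = V_SD ≥ V_SG − |V_tp|, so the device is in saturation.
k_p = μ_pC_ox · (W/L) = 6.504 mA/V².
KCL at the drain: ½ k_p (V_SG − |V_tp|)² = (V_DD − V_SG)/R.
Let x = V_SG − 0.508. Then 39 x² + x − 10.79 = 0, giving x = 0.513 V (positive root), so V_SG = 1.02 V.
I_D = (V_DD − V_SG)/R = (11.3 − 1.02) / 12 = 0.857 mA.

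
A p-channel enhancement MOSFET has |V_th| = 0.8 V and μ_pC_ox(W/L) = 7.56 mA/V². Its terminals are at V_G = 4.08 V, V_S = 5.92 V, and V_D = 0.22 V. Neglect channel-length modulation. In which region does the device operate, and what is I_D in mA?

V_SG = V_S − V_G = 5.92 − 4.08 = 1.84 V; V_SD = V_S − V_D = 5.92 − 0.22 = 5.7 V.
V_ov = V_SG − |V_th| = 1.84 − 0.8 = 1.04 V.
Since V_SD = 5.7 V ≥ V_ov = 1.04 V, the device is in saturation.
I_D = ½ k_p V_ov² = 0.5 × 7.56 × 1.04² = 4.09 mA.

Saturation; I_D = 4.09 mA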